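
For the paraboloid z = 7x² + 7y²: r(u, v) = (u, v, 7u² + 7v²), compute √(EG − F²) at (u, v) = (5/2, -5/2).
√(EG − F²)|_{(5/2, -5/2)} = sqrt(2451)

E = 196*u^2 + 1, F = 196*u*v, G = 196*v^2 + 1; EG − F² = 196*u^2 + 196*v^2 + 1; √(EG − F²) = sqrt(196*u^2 + 196*v^2 + 1). At the given point: sqrt(2451).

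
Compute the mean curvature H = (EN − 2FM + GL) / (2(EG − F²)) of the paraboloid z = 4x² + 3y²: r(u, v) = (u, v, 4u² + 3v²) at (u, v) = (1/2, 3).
H = 1351*sqrt(341)/116281

With E = 64*u^2 + 1, F = 48*u*v, G = 36*v^2 + 1, L = 8/sqrt(64*u^2 + 36*v^2 + 1), M = 0, N = 6/sqrt(64*u^2 + 36*v^2 + 1), assemble
  H = (EN − 2FM + GL) / (2(EG − F²)) = (192*u^2 + 144*v^2 + 7)/(64*u^2 + 36*v^2 + 1)^(3/2).
At (u, v) = (1/2, 3): H = 1351*sqrt(341)/116281.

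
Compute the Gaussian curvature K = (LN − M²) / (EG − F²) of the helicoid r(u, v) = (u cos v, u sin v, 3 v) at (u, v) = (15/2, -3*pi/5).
K = -16/7569

Coefficients of the first fundamental form: E = 1, F = 0, G = u^2 + 9.
Coefficients of the second fundamental form: L = 0, M = -3/sqrt(u^2 + 9), N = 0.
Assemble K = (LN − M²)/(EG − F²) = -9/(u^2 + 9)^2. At (u, v) = (15/2, -3*pi/5): K = -16/7569.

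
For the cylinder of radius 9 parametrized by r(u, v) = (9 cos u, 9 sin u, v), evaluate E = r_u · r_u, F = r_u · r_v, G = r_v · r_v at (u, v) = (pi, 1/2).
E = 81;  F = 0;  G = 1

Partials: r_u = (-9*sin(u), 9*cos(u), 0), r_v = (0, 0, 1). As functions of (u, v):
  E = r_u · r_u = 81,
  F = r_u · r_v = 0,
  G = r_v · r_v = 1.
Evaluating at (u, v) = (pi, 1/2): E = 81, F = 0, G = 1.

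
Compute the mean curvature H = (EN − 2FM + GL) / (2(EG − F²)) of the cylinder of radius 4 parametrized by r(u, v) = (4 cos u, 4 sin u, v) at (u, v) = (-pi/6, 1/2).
H = -1/8

With E = 16, F = 0, G = 1, L = -4, M = 0, N = 0, assemble
  H = (EN − 2FM + GL) / (2(EG − F²)) = -1/8.
At (u, v) = (-pi/6, 1/2): H = -1/8.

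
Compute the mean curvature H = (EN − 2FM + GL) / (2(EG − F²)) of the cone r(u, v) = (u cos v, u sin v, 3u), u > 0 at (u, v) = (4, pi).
H = 3*sqrt(10)/80

With E = 10, F = 0, G = u^2, L = 0, M = 0, N = 3*sqrt(10)*u^2/(10*Abs(u)), assemble
  H = (EN − 2FM + GL) / (2(EG − F²)) = 3*sqrt(10)/(20*Abs(u)).
At (u, v) = (4, pi): H = 3*sqrt(10)/80.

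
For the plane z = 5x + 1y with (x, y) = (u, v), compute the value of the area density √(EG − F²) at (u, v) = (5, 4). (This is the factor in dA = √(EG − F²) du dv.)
√(EG − F²)|_{(5, 4)} = 3*sqrt(3)

E = 26, F = 5, G = 2, so EG − F² = 27. Taking the positive square root: √(EG − F²) = 3*sqrt(3). At (u, v) = (5, 4): 3*sqrt(3).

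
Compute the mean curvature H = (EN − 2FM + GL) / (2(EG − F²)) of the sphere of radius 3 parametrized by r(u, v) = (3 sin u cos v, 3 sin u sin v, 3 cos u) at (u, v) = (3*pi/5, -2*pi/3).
H = -1/3

With E = 9, F = 0, G = 9*sin(u)^2, L = -3*sin(u)/Abs(sin(u)), M = 0, N = -3*sin(u)^3/Abs(sin(u)), assemble
  H = (EN − 2FM + GL) / (2(EG − F²)) = -sin(u)/(3*Abs(sin(u))).
At (u, v) = (3*pi/5, -2*pi/3): H = -1/3.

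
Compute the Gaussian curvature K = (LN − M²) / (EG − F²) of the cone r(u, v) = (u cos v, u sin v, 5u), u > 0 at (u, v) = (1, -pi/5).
K = 0

Coefficients of the first fundamental form: E = 26, F = 0, G = u^2.
Coefficients of the second fundamental form: L = 0, M = 0, N = 5*sqrt(26)*u^2/(26*Abs(u)).
Assemble K = (LN − M²)/(EG − F²) = 0. At (u, v) = (1, -pi/5): K = 0.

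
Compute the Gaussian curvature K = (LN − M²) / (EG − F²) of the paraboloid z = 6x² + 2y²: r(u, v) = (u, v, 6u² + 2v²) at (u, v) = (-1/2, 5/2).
K = 48/18769

Coefficients of the first fundamental form: E = 144*u^2 + 1, F = 48*u*v, G = 16*v^2 + 1.
Coefficients of the second fundamental form: L = 12/sqrt(144*u^2 + 16*v^2 + 1), M = 0, N = 4/sqrt(144*u^2 + 16*v^2 + 1).
Assemble K = (LN − M²)/(EG − F²) = 48/(20736*u^4 + 4608*u^2*v^2 + 288*u^2 + 256*v^4 + 32*v^2 + 1). At (u, v) = (-1/2, 5/2): K = 48/18769.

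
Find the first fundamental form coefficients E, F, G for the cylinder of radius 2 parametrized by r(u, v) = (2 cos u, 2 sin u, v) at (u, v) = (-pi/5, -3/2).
E = 4;  F = 0;  G = 1

Partials: r_u = (-2*sin(u), 2*cos(u), 0), r_v = (0, 0, 1). As functions of (u, v):
  E = r_u · r_u = 4,
  F = r_u · r_v = 0,
  G = r_v · r_v = 1.
Evaluating at (u, v) = (-pi/5, -3/2): E = 4, F = 0, G = 1.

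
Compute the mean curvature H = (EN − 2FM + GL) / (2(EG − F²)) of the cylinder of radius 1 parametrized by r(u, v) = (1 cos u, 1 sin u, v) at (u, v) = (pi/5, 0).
H = -1/2

With E = 1, F = 0, G = 1, L = -1, M = 0, N = 0, assemble
  H = (EN − 2FM + GL) / (2(EG − F²)) = -1/2.
At (u, v) = (pi/5, 0): H = -1/2.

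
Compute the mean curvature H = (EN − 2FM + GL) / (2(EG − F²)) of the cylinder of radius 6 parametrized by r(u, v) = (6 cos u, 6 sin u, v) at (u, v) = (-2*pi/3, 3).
H = -1/12

With E = 36, F = 0, G = 1, L = -6, M = 0, N = 0, assemble
  H = (EN − 2FM + GL) / (2(EG − F²)) = -1/12.
At (u, v) = (-2*pi/3, 3): H = -1/12.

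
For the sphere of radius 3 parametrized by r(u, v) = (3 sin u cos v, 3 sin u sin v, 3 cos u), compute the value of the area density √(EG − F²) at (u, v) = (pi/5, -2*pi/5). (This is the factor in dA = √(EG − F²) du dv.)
√(EG − F²)|_{(pi/5, -2*pi/5)} = 9*sqrt(10 - 2*sqrt(5))/4

E = 9, F = 0, G = 9*sin(u)^2, so EG − F² = 81*sin(u)^2. Taking the positive square root: √(EG − F²) = 9*Abs(sin(u)). At (u, v) = (pi/5, -2*pi/5): 9*sqrt(10 - 2*sqrt(5))/4.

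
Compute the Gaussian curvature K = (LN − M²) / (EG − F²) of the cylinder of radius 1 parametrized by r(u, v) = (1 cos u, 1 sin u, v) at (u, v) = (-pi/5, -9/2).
K = 0

Coefficients of the first fundamental form: E = 1, F = 0, G = 1.
Coefficients of the second fundamental form: L = -1, M = 0, N = 0.
Assemble K = (LN − M²)/(EG − F²) = 0. At (u, v) = (-pi/5, -9/2): K = 0.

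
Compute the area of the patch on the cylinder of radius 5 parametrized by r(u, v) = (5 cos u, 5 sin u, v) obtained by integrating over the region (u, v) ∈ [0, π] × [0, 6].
Area = 30*pi

Area = ∫∫ √(EG − F²) du dv with √(EG − F²) = 5. Integrating over [0, π] × [0, 6] gives 30*pi.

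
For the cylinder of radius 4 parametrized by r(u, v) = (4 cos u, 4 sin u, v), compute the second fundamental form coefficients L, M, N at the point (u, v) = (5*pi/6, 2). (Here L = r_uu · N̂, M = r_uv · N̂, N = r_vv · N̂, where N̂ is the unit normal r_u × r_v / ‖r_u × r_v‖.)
L = -4;  M = 0;  N = 0

Compute the unit normal N̂(u, v) = (cos(u), sin(u), 0), and the second partials r_uu, r_uv, r_vv. Take dot products:
  L(u, v) = r_uu · N̂ = -4,
  M(u, v) = r_uv · N̂ = 0,
  N(u, v) = r_vv · N̂ = 0.
Evaluating at (u, v) = (5*pi/6, 2):
  L = -4, M = 0, N = 0.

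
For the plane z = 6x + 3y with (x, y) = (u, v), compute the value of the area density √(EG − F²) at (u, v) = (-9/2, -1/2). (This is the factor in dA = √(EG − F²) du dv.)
√(EG − F²)|_{(-9/2, -1/2)} = sqrt(46)

E = 37, F = 18, G = 10, so EG − F² = 46. Taking the positive square root: √(EG − F²) = sqrt(46). At (u, v) = (-9/2, -1/2): sqrt(46).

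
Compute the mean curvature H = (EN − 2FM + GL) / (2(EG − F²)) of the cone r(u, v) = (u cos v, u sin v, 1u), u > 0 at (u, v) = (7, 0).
H = sqrt(2)/28

With E = 2, F = 0, G = u^2, L = 0, M = 0, N = sqrt(2)*u^2/(2*Abs(u)), assemble
  H = (EN − 2FM + GL) / (2(EG − F²)) = sqrt(2)/(4*Abs(u)).
At (u, v) = (7, 0): H = sqrt(2)/28.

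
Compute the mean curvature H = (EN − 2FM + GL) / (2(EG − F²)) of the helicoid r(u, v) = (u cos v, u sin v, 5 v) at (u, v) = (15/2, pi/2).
H = 0

With E = 1, F = 0, G = u^2 + 25, L = 0, M = -5/sqrt(u^2 + 25), N = 0, assemble
  H = (EN − 2FM + GL) / (2(EG − F²)) = 0.
At (u, v) = (15/2, pi/2): H = 0.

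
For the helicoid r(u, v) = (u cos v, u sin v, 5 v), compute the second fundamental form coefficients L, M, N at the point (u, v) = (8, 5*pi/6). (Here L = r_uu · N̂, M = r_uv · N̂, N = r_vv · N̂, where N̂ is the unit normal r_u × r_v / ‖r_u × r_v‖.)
L = 0;  M = -5*sqrt(89)/89;  N = 0

Compute the unit normal N̂(u, v) = (5*sin(v)/sqrt(u^2 + 25), -5*cos(v)/sqrt(u^2 + 25), u/sqrt(u^2 + 25)), and the second partials r_uu, r_uv, r_vv. Take dot products:
  L(u, v) = r_uu · N̂ = 0,
  M(u, v) = r_uv · N̂ = -5/sqrt(u^2 + 25),
  N(u, v) = r_vv · N̂ = 0.
Evaluating at (u, v) = (8, 5*pi/6):
  L = 0, M = -5*sqrt(89)/89, N = 0.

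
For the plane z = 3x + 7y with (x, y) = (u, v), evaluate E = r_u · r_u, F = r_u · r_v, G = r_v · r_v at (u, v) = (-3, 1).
E = 10;  F = 21;  G = 50

Partials: r_u = (1, 0, 3), r_v = (0, 1, 7). As functions of (u, v):
  E = r_u · r_u = 10,
  F = r_u · r_v = 21,
  G = r_v · r_v = 50.
Evaluating at (u, v) = (-3, 1): E = 10, F = 21, G = 50.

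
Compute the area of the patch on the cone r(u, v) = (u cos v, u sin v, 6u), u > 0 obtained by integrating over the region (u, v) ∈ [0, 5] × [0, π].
Area = 25*sqrt(37)*pi/2

Area = ∫∫ √(EG − F²) du dv with √(EG − F²) = sqrt(37)*Abs(u). Integrating over [0, 5] × [0, π] gives 25*sqrt(37)*pi/2.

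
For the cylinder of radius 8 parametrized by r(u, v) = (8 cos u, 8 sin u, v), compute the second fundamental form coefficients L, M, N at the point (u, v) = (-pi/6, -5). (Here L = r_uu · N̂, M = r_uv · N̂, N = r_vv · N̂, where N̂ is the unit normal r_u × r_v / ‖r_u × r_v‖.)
L = -8;  M = 0;  N = 0

Compute the unit normal N̂(u, v) = (cos(u), sin(u), 0), and the second partials r_uu, r_uv, r_vv. Take dot products:
  L(u, v) = r_uu · N̂ = -8,
  M(u, v) = r_uv · N̂ = 0,
  N(u, v) = r_vv · N̂ = 0.
Evaluating at (u, v) = (-pi/6, -5):
  L = -8, M = 0, N = 0.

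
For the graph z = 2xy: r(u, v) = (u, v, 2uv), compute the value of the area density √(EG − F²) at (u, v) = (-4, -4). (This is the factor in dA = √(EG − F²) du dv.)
√(EG − F²)|_{(-4, -4)} = sqrt(129)

E = 4*v^2 + 1, F = 4*u*v, G = 4*u^2 + 1, so EG − F² = 4*u^2 + 4*v^2 + 1. Taking the positive square root: √(EG − F²) = sqrt(4*u^2 + 4*v^2 + 1). At (u, v) = (-4, -4): sqrt(129).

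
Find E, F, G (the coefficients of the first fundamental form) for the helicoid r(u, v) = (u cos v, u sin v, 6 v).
E = 1;  F = 0;  G = u^2 + 36

Compute partials: r_u = (cos(v), sin(v), 0), r_v = (-u*sin(v), u*cos(v), 6). Then
  E = r_u · r_u = 1,
  F = r_u · r_v = 0,
  G = r_v · r_v = u^2 + 36.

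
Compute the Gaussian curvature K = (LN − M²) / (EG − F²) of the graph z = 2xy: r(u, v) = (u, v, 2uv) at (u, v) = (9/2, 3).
K = -1/3481

Coefficients of the first fundamental form: E = 4*v^2 + 1, F = 4*u*v, G = 4*u^2 + 1.
Coefficients of the second fundamental form: L = 0, M = 2/sqrt(4*u^2 + 4*v^2 + 1), N = 0.
Assemble K = (LN − M²)/(EG − F²) = -4/(16*u^4 + 32*u^2*v^2 + 8*u^2 + 16*v^4 + 8*v^2 + 1). At (u, v) = (9/2, 3): K = -1/3481.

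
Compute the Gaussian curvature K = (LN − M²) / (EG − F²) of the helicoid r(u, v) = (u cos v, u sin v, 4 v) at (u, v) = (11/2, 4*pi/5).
K = -256/34225

Coefficients of the first fundamental form: E = 1, F = 0, G = u^2 + 16.
Coefficients of the second fundamental form: L = 0, M = -4/sqrt(u^2 + 16), N = 0.
Assemble K = (LN − M²)/(EG − F²) = -16/(u^2 + 16)^2. At (u, v) = (11/2, 4*pi/5): K = -256/34225.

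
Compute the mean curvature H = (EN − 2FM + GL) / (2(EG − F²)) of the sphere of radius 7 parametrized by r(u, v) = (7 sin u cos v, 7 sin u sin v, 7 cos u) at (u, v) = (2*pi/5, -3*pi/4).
H = -1/7

With E = 49, F = 0, G = 49*sin(u)^2, L = -7*sin(u)/Abs(sin(u)), M = 0, N = -7*sin(u)^3/Abs(sin(u)), assemble
  H = (EN − 2FM + GL) / (2(EG − F²)) = -sin(u)/(7*Abs(sin(u))).
At (u, v) = (2*pi/5, -3*pi/4): H = -1/7.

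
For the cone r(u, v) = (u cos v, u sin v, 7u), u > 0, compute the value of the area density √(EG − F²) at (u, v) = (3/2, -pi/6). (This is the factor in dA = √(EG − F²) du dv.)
√(EG − F²)|_{(3/2, -pi/6)} = 15*sqrt(2)/2

E = 50, F = 0, G = u^2, so EG − F² = 50*u^2. Taking the positive square root: √(EG − F²) = 5*sqrt(2)*Abs(u). At (u, v) = (3/2, -pi/6): 15*sqrt(2)/2.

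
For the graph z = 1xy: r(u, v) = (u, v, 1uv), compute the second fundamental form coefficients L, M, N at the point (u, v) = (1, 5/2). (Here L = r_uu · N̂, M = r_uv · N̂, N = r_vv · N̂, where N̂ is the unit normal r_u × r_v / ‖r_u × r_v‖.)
L = 0;  M = 2*sqrt(33)/33;  N = 0

Compute the unit normal N̂(u, v) = (-v/sqrt(u^2 + v^2 + 1), -u/sqrt(u^2 + v^2 + 1), 1/sqrt(u^2 + v^2 + 1)), and the second partials r_uu, r_uv, r_vv. Take dot products:
  L(u, v) = r_uu · N̂ = 0,
  M(u, v) = r_uv · N̂ = 1/sqrt(u^2 + v^2 + 1),
  N(u, v) = r_vv · N̂ = 0.
Evaluating at (u, v) = (1, 5/2):
  L = 0, M = 2*sqrt(33)/33, N = 0.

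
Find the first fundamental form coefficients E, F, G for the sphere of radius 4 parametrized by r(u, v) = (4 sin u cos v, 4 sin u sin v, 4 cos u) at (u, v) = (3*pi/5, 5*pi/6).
E = 16;  F = 0;  G = 2*sqrt(5) + 10

Partials: r_u = (4*cos(u)*cos(v), 4*sin(v)*cos(u), -4*sin(u)), r_v = (-4*sin(u)*sin(v), 4*sin(u)*cos(v), 0). As functions of (u, v):
  E = r_u · r_u = 16,
  F = r_u · r_v = 0,
  G = r_v · r_v = 16*sin(u)^2.
Evaluating at (u, v) = (3*pi/5, 5*pi/6): E = 16, F = 0, G = 2*sqrt(5) + 10.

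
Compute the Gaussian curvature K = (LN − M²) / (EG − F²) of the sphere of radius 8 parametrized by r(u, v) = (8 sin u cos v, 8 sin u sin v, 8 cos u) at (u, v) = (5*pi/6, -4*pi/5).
K = 1/64

Coefficients of the first fundamental form: E = 64, F = 0, G = 64*sin(u)^2.
Coefficients of the second fundamental form: L = -8*sin(u)/Abs(sin(u)), M = 0, N = -8*sin(u)^3/Abs(sin(u)).
Assemble K = (LN − M²)/(EG − F²) = 1/64. At (u, v) = (5*pi/6, -4*pi/5): K = 1/64.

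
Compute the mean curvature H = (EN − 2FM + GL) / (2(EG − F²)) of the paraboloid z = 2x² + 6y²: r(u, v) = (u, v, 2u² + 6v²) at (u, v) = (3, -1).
H = 1160/4913

With E = 16*u^2 + 1, F = 48*u*v, G = 144*v^2 + 1, L = 4/sqrt(16*u^2 + 144*v^2 + 1), M = 0, N = 12/sqrt(16*u^2 + 144*v^2 + 1), assemble
  H = (EN − 2FM + GL) / (2(EG − F²)) = 8*(12*u^2 + 36*v^2 + 1)/(16*u^2 + 144*v^2 + 1)^(3/2).
At (u, v) = (3, -1): H = 1160/4913.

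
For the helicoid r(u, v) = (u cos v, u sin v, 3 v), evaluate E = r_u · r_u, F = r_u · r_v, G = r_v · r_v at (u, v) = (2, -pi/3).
E = 1;  F = 0;  G = 13

Partials: r_u = (cos(v), sin(v), 0), r_v = (-u*sin(v), u*cos(v), 3). As functions of (u, v):
  E = r_u · r_u = 1,
  F = r_u · r_v = 0,
  G = r_v · r_v = u^2 + 9.
Evaluating at (u, v) = (2, -pi/3): E = 1, F = 0, G = 13.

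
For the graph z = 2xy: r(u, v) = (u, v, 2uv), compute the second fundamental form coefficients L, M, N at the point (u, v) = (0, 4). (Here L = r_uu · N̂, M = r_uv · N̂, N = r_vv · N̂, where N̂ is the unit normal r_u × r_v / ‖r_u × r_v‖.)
L = 0;  M = 2*sqrt(65)/65;  N = 0

Compute the unit normal N̂(u, v) = (-2*v/sqrt(4*u^2 + 4*v^2 + 1), -2*u/sqrt(4*u^2 + 4*v^2 + 1), 1/sqrt(4*u^2 + 4*v^2 + 1)), and the second partials r_uu, r_uv, r_vv. Take dot products:
  L(u, v) = r_uu · N̂ = 0,
  M(u, v) = r_uv · N̂ = 2/sqrt(4*u^2 + 4*v^2 + 1),
  N(u, v) = r_vv · N̂ = 0.
Evaluating at (u, v) = (0, 4):
  L = 0, M = 2*sqrt(65)/65, N = 0.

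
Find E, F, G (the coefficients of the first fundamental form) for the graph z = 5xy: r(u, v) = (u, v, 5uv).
E = 25*v^2 + 1;  F = 25*u*v;  G = 25*u^2 + 1

Compute partials: r_u = (1, 0, 5*v), r_v = (0, 1, 5*u). Then
  E = r_u · r_u = 25*v^2 + 1,
  F = r_u · r_v = 25*u*v,
  G = r_v · r_v = 25*u^2 + 1.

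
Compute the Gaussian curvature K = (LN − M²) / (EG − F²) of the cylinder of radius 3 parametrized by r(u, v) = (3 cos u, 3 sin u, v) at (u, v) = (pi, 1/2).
K = 0

Coefficients of the first fundamental form: E = 9, F = 0, G = 1.
Coefficients of the second fundamental form: L = -3, M = 0, N = 0.
Assemble K = (LN − M²)/(EG − F²) = 0. At (u, v) = (pi, 1/2): K = 0.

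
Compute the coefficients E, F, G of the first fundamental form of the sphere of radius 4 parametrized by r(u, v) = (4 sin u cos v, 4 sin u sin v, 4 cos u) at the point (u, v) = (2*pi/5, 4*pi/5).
E = 16;  F = 0;  G = 2*sqrt(5) + 10

Partials: r_u = (4*cos(u)*cos(v), 4*sin(v)*cos(u), -4*sin(u)), r_v = (-4*sin(u)*sin(v), 4*sin(u)*cos(v), 0). As functions of (u, v):
  E = r_u · r_u = 16,
  F = r_u · r_v = 0,
  G = r_v · r_v = 16*sin(u)^2.
Evaluating at (u, v) = (2*pi/5, 4*pi/5): E = 16, F = 0, G = 2*sqrt(5) + 10.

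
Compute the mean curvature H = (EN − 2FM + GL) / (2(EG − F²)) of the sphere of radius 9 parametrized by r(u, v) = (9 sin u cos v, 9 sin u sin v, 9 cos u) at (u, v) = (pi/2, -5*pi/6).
H = -1/9

With E = 81, F = 0, G = 81*sin(u)^2, L = -9*sin(u)/Abs(sin(u)), M = 0, N = -9*sin(u)^3/Abs(sin(u)), assemble
  H = (EN − 2FM + GL) / (2(EG − F²)) = -sin(u)/(9*Abs(sin(u))).
At (u, v) = (pi/2, -5*pi/6): H = -1/9.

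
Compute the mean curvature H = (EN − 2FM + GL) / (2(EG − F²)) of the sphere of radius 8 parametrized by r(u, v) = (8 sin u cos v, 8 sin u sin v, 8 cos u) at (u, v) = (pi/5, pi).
H = -1/8

With E = 64, F = 0, G = 64*sin(u)^2, L = -8*sin(u)/Abs(sin(u)), M = 0, N = -8*sin(u)^3/Abs(sin(u)), assemble
  H = (EN − 2FM + GL) / (2(EG − F²)) = -sin(u)/(8*Abs(sin(u))).
At (u, v) = (pi/5, pi): H = -1/8.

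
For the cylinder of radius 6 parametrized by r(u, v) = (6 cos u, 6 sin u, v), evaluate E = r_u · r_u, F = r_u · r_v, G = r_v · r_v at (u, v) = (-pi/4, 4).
E = 36;  F = 0;  G = 1

Partials: r_u = (-6*sin(u), 6*cos(u), 0), r_v = (0, 0, 1). As functions of (u, v):
  E = r_u · r_u = 36,
  F = r_u · r_v = 0,
  G = r_v · r_v = 1.
Evaluating at (u, v) = (-pi/4, 4): E = 36, F = 0, G = 1.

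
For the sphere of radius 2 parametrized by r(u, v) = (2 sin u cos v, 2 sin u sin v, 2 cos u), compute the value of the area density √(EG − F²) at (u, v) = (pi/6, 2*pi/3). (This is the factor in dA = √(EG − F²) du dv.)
√(EG − F²)|_{(pi/6, 2*pi/3)} = 2

E = 4, F = 0, G = 4*sin(u)^2, so EG − F² = 16*sin(u)^2. Taking the positive square root: √(EG − F²) = 4*Abs(sin(u)). At (u, v) = (pi/6, 2*pi/3): 2.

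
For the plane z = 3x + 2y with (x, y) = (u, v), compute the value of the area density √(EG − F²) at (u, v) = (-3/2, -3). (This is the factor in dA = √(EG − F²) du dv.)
√(EG − F²)|_{(-3/2, -3)} = sqrt(14)

E = 10, F = 6, G = 5, so EG − F² = 14. Taking the positive square root: √(EG − F²) = sqrt(14). At (u, v) = (-3/2, -3): sqrt(14).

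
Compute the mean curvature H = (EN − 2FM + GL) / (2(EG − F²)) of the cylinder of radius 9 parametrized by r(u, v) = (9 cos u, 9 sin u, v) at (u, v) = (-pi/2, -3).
H = -1/18

With E = 81, F = 0, G = 1, L = -9, M = 0, N = 0, assemble
  H = (EN − 2FM + GL) / (2(EG − F²)) = -1/18.
At (u, v) = (-pi/2, -3): H = -1/18.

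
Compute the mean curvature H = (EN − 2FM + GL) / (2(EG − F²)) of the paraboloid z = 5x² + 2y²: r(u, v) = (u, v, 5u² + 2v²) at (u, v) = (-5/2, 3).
H = 1977*sqrt(770)/592900

With E = 100*u^2 + 1, F = 40*u*v, G = 16*v^2 + 1, L = 10/sqrt(100*u^2 + 16*v^2 + 1), M = 0, N = 4/sqrt(100*u^2 + 16*v^2 + 1), assemble
  H = (EN − 2FM + GL) / (2(EG − F²)) = (200*u^2 + 80*v^2 + 7)/(100*u^2 + 16*v^2 + 1)^(3/2).
At (u, v) = (-5/2, 3): H = 1977*sqrt(770)/592900.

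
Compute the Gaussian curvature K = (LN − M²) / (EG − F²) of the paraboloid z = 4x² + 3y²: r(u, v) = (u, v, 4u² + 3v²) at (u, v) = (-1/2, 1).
K = 48/2809

Coefficients of the first fundamental form: E = 64*u^2 + 1, F = 48*u*v, G = 36*v^2 + 1.
Coefficients of the second fundamental form: L = 8/sqrt(64*u^2 + 36*v^2 + 1), M = 0, N = 6/sqrt(64*u^2 + 36*v^2 + 1).
Assemble K = (LN − M²)/(EG − F²) = 48/(4096*u^4 + 4608*u^2*v^2 + 128*u^2 + 1296*v^4 + 72*v^2 + 1). At (u, v) = (-1/2, 1): K = 48/2809.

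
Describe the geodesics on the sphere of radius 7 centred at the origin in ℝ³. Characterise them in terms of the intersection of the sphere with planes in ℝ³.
Geodesics on the sphere of radius 7 are great circles — circles of radius 7 obtained as the intersection of the sphere with planes through the origin (the centre of the sphere).

A curve α(t) of nonzero constant speed on the sphere of radius 7 is a geodesic iff its acceleration α̈ is everywhere normal to the surface, i.e. parallel to the radial vector α(t). Then d/dt(α × α̇) = α̇ × α̇ + α × α̈ = 0, so α × α̇ is a constant vector n ≠ 0 and α(t) · n = 0 for all t: α lies in the plane through the origin with normal n. The intersection of that plane with the sphere is a circle of radius 7 (a great circle). Conversely, a great circle traversed at constant speed has centripetal acceleration pointing at the origin, hence normal to the sphere, so every great circle is a geodesic.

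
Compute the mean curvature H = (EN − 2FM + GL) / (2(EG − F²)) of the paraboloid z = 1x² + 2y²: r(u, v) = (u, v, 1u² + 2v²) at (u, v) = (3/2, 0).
H = 21*sqrt(10)/100

With E = 4*u^2 + 1, F = 8*u*v, G = 16*v^2 + 1, L = 2/sqrt(4*u^2 + 16*v^2 + 1), M = 0, N = 4/sqrt(4*u^2 + 16*v^2 + 1), assemble
  H = (EN − 2FM + GL) / (2(EG − F²)) = (8*u^2 + 16*v^2 + 3)/(4*u^2 + 16*v^2 + 1)^(3/2).
At (u, v) = (3/2, 0): H = 21*sqrt(10)/100.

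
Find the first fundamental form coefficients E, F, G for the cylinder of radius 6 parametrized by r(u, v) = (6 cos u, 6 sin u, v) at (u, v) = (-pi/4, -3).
E = 36;  F = 0;  G = 1

Partials: r_u = (-6*sin(u), 6*cos(u), 0), r_v = (0, 0, 1). As functions of (u, v):
  E = r_u · r_u = 36,
  F = r_u · r_v = 0,
  G = r_v · r_v = 1.
Evaluating at (u, v) = (-pi/4, -3): E = 36, F = 0, G = 1.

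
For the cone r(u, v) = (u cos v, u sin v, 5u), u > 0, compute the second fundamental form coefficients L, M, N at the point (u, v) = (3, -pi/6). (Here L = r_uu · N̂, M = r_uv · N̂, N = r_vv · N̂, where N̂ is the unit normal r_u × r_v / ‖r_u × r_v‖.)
L = 0;  M = 0;  N = 15*sqrt(26)/26

Compute the unit normal N̂(u, v) = (-5*sqrt(26)*u*cos(v)/(26*Abs(u)), -5*sqrt(26)*u*sin(v)/(26*Abs(u)), sqrt(26)*u/(26*Abs(u))), and the second partials r_uu, r_uv, r_vv. Take dot products:
  L(u, v) = r_uu · N̂ = 0,
  M(u, v) = r_uv · N̂ = 0,
  N(u, v) = r_vv · N̂ = 5*sqrt(26)*u^2/(26*Abs(u)).
Evaluating at (u, v) = (3, -pi/6):
  L = 0, M = 0, N = 15*sqrt(26)/26.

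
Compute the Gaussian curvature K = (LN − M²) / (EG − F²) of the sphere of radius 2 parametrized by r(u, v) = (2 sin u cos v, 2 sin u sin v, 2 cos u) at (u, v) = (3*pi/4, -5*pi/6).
K = 1/4

Coefficients of the first fundamental form: E = 4, F = 0, G = 4*sin(u)^2.
Coefficients of the second fundamental form: L = -2*sin(u)/Abs(sin(u)), M = 0, N = -2*sin(u)^3/Abs(sin(u)).
Assemble K = (LN − M²)/(EG − F²) = 1/4. At (u, v) = (3*pi/4, -5*pi/6): K = 1/4.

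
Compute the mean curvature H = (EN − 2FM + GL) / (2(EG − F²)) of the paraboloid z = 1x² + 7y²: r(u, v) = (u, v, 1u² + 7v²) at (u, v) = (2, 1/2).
H = 169*sqrt(66)/4356

With E = 4*u^2 + 1, F = 28*u*v, G = 196*v^2 + 1, L = 2/sqrt(4*u^2 + 196*v^2 + 1), M = 0, N = 14/sqrt(4*u^2 + 196*v^2 + 1), assemble
  H = (EN − 2FM + GL) / (2(EG − F²)) = 4*(7*u^2 + 49*v^2 + 2)/(4*u^2 + 196*v^2 + 1)^(3/2).
At (u, v) = (2, 1/2): H = 169*sqrt(66)/4356.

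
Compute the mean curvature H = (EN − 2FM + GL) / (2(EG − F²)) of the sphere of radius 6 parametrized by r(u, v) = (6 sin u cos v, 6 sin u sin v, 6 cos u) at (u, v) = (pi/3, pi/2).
H = -1/6

With E = 36, F = 0, G = 36*sin(u)^2, L = -6*sin(u)/Abs(sin(u)), M = 0, N = -6*sin(u)^3/Abs(sin(u)), assemble
  H = (EN − 2FM + GL) / (2(EG − F²)) = -sin(u)/(6*Abs(sin(u))).
At (u, v) = (pi/3, pi/2): H = -1/6.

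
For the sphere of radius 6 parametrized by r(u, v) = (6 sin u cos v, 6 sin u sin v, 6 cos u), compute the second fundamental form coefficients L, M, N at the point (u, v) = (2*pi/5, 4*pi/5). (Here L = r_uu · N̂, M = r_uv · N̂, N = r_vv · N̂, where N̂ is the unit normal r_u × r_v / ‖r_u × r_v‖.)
L = -6;  M = 0;  N = -15/4 - 3*sqrt(5)/4

Compute the unit normal N̂(u, v) = (sin(u)^2*cos(v)/Abs(sin(u)), sin(u)^2*sin(v)/Abs(sin(u)), sin(2*u)/(2*Abs(sin(u)))), and the second partials r_uu, r_uv, r_vv. Take dot products:
  L(u, v) = r_uu · N̂ = -6*sin(u)/Abs(sin(u)),
  M(u, v) = r_uv · N̂ = 0,
  N(u, v) = r_vv · N̂ = -6*sin(u)^3/Abs(sin(u)).
Evaluating at (u, v) = (2*pi/5, 4*pi/5):
  L = -6, M = 0, N = -15/4 - 3*sqrt(5)/4.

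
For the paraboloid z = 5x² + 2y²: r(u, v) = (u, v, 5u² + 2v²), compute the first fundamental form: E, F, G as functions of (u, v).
E = 100*u^2 + 1;  F = 40*u*v;  G = 16*v^2 + 1

Compute partials: r_u = (1, 0, 10*u), r_v = (0, 1, 4*v). Then
  E = r_u · r_u = 100*u^2 + 1,
  F = r_u · r_v = 40*u*v,
  G = r_v · r_v = 16*v^2 + 1.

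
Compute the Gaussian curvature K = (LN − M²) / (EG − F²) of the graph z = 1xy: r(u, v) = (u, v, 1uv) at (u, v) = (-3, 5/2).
K = -16/4225

Coefficients of the first fundamental form: E = v^2 + 1, F = u*v, G = u^2 + 1.
Coefficients of the second fundamental form: L = 0, M = 1/sqrt(u^2 + v^2 + 1), N = 0.
Assemble K = (LN − M²)/(EG − F²) = 1/((u^2*v^2 - (u^2 + 1)*(v^2 + 1))*(u^2 + v^2 + 1)). At (u, v) = (-3, 5/2): K = -16/4225.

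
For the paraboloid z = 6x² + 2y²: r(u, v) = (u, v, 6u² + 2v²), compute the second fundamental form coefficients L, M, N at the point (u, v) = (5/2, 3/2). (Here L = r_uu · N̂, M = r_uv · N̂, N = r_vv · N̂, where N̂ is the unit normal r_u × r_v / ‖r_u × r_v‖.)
L = 12*sqrt(937)/937;  M = 0;  N = 4*sqrt(937)/937

Compute the unit normal N̂(u, v) = (-12*u/sqrt(144*u^2 + 16*v^2 + 1), -4*v/sqrt(144*u^2 + 16*v^2 + 1), 1/sqrt(144*u^2 + 16*v^2 + 1)), and the second partials r_uu, r_uv, r_vv. Take dot products:
  L(u, v) = r_uu · N̂ = 12/sqrt(144*u^2 + 16*v^2 + 1),
  M(u, v) = r_uv · N̂ = 0,
  N(u, v) = r_vv · N̂ = 4/sqrt(144*u^2 + 16*v^2 + 1).
Evaluating at (u, v) = (5/2, 3/2):
  L = 12*sqrt(937)/937, M = 0, N = 4*sqrt(937)/937.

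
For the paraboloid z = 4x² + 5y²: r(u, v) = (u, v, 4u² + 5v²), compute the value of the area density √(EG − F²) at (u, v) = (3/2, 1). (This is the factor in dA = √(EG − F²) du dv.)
√(EG − F²)|_{(3/2, 1)} = 7*sqrt(5)

E = 64*u^2 + 1, F = 80*u*v, G = 100*v^2 + 1, so EG − F² = 64*u^2 + 100*v^2 + 1. Taking the positive square root: √(EG − F²) = sqrt(64*u^2 + 100*v^2 + 1). At (u, v) = (3/2, 1): 7*sqrt(5).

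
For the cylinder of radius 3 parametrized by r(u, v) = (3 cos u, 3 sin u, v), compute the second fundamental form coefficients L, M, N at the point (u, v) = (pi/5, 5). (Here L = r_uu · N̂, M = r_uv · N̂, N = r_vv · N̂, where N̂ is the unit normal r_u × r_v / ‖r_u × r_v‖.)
L = -3;  M = 0;  N = 0

Compute the unit normal N̂(u, v) = (cos(u), sin(u), 0), and the second partials r_uu, r_uv, r_vv. Take dot products:
  L(u, v) = r_uu · N̂ = -3,
  M(u, v) = r_uv · N̂ = 0,
  N(u, v) = r_vv · N̂ = 0.
Evaluating at (u, v) = (pi/5, 5):
  L = -3, M = 0, N = 0.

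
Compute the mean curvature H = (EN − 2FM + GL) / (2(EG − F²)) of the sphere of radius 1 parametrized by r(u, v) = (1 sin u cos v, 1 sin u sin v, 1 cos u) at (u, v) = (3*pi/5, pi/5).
H = -1

With E = 1, F = 0, G = sin(u)^2, L = -sin(u)/Abs(sin(u)), M = 0, N = -sin(u)^3/Abs(sin(u)), assemble
  H = (EN − 2FM + GL) / (2(EG − F²)) = -sin(u)/Abs(sin(u)).
At (u, v) = (3*pi/5, pi/5): H = -1.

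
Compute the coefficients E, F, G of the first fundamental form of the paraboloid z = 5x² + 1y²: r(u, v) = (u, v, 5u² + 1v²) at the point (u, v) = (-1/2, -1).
E = 26;  F = 10;  G = 5

Partials: r_u = (1, 0, 10*u), r_v = (0, 1, 2*v). As functions of (u, v):
  E = r_u · r_u = 100*u^2 + 1,
  F = r_u · r_v = 20*u*v,
  G = r_v · r_v = 4*v^2 + 1.
Evaluating at (u, v) = (-1/2, -1): E = 26, F = 10, G = 5.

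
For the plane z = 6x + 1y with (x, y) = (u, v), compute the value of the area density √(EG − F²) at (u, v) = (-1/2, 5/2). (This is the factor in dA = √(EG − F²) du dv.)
√(EG − F²)|_{(-1/2, 5/2)} = sqrt(38)

E = 37, F = 6, G = 2, so EG − F² = 38. Taking the positive square root: √(EG − F²) = sqrt(38). At (u, v) = (-1/2, 5/2): sqrt(38).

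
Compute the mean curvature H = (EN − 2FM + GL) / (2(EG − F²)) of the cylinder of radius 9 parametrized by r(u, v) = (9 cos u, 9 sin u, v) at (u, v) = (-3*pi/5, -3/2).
H = -1/18

With E = 81, F = 0, G = 1, L = -9, M = 0, N = 0, assemble
  H = (EN − 2FM + GL) / (2(EG − F²)) = -1/18.
At (u, v) = (-3*pi/5, -3/2): H = -1/18.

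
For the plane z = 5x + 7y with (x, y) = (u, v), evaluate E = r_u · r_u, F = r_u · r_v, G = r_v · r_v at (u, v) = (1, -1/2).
E = 26;  F = 35;  G = 50

Partials: r_u = (1, 0, 5), r_v = (0, 1, 7). As functions of (u, v):
  E = r_u · r_u = 26,
  F = r_u · r_v = 35,
  G = r_v · r_v = 50.
Evaluating at (u, v) = (1, -1/2): E = 26, F = 35, G = 50.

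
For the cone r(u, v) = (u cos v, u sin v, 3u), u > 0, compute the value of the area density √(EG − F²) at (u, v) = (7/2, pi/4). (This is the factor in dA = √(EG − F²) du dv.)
√(EG − F²)|_{(7/2, pi/4)} = 7*sqrt(10)/2

E = 10, F = 0, G = u^2, so EG − F² = 10*u^2. Taking the positive square root: √(EG − F²) = sqrt(10)*Abs(u). At (u, v) = (7/2, pi/4): 7*sqrt(10)/2.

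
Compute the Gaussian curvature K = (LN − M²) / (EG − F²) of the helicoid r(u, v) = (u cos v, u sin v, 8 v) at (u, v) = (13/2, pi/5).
K = -1024/180625

Coefficients of the first fundamental form: E = 1, F = 0, G = u^2 + 64.
Coefficients of the second fundamental form: L = 0, M = -8/sqrt(u^2 + 64), N = 0.
Assemble K = (LN − M²)/(EG − F²) = -64/(u^2 + 64)^2. At (u, v) = (13/2, pi/5): K = -1024/180625.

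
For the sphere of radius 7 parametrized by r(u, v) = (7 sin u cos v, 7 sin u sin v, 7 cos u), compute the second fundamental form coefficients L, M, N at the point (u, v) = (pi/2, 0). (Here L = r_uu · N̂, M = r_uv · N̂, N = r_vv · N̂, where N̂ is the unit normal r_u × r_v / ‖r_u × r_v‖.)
L = -7;  M = 0;  N = -7

Compute the unit normal N̂(u, v) = (sin(u)^2*cos(v)/Abs(sin(u)), sin(u)^2*sin(v)/Abs(sin(u)), sin(2*u)/(2*Abs(sin(u)))), and the second partials r_uu, r_uv, r_vv. Take dot products:
  L(u, v) = r_uu · N̂ = -7*sin(u)/Abs(sin(u)),
  M(u, v) = r_uv · N̂ = 0,
  N(u, v) = r_vv · N̂ = -7*sin(u)^3/Abs(sin(u)).
Evaluating at (u, v) = (pi/2, 0):
  L = -7, M = 0, N = -7.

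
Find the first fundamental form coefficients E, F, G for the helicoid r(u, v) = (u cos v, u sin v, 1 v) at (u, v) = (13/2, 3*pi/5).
E = 1;  F = 0;  G = 173/4

Partials: r_u = (cos(v), sin(v), 0), r_v = (-u*sin(v), u*cos(v), 1). As functions of (u, v):
  E = r_u · r_u = 1,
  F = r_u · r_v = 0,
  G = r_v · r_v = u^2 + 1.
Evaluating at (u, v) = (13/2, 3*pi/5): E = 1, F = 0, G = 173/4.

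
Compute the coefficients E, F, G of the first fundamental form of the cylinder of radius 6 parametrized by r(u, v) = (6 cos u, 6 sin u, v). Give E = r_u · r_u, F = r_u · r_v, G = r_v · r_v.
E = 36;  F = 0;  G = 1

Compute partials: r_u = (-6*sin(u), 6*cos(u), 0), r_v = (0, 0, 1). Then
  E = r_u · r_u = 36,
  F = r_u · r_v = 0,
  G = r_v · r_v = 1.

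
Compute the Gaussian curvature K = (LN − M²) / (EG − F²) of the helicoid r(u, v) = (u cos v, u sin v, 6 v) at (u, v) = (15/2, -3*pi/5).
K = -64/15129

Coefficients of the first fundamental form: E = 1, F = 0, G = u^2 + 36.
Coefficients of the second fundamental form: L = 0, M = -6/sqrt(u^2 + 36), N = 0.
Assemble K = (LN − M²)/(EG − F²) = -36/(u^2 + 36)^2. At (u, v) = (15/2, -3*pi/5): K = -64/15129.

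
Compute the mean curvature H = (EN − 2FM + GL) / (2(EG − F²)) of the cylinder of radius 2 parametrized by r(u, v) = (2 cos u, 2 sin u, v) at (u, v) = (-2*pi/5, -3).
H = -1/4

With E = 4, F = 0, G = 1, L = -2, M = 0, N = 0, assemble
  H = (EN − 2FM + GL) / (2(EG − F²)) = -1/4.
At (u, v) = (-2*pi/5, -3): H = -1/4.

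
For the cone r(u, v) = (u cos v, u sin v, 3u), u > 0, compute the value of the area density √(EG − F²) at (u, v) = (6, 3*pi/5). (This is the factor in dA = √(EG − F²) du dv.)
√(EG − F²)|_{(6, 3*pi/5)} = 6*sqrt(10)

E = 10, F = 0, G = u^2, so EG − F² = 10*u^2. Taking the positive square root: √(EG − F²) = sqrt(10)*Abs(u). At (u, v) = (6, 3*pi/5): 6*sqrt(10).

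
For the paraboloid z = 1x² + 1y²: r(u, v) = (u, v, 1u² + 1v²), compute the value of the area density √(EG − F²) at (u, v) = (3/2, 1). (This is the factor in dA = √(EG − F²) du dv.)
√(EG − F²)|_{(3/2, 1)} = sqrt(14)

E = 4*u^2 + 1, F = 4*u*v, G = 4*v^2 + 1, so EG − F² = 4*u^2 + 4*v^2 + 1. Taking the positive square root: √(EG − F²) = sqrt(4*u^2 + 4*v^2 + 1). At (u, v) = (3/2, 1): sqrt(14).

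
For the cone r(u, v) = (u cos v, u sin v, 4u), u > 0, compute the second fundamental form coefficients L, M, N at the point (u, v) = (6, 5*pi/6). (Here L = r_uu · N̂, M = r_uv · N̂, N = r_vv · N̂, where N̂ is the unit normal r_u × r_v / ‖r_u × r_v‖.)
L = 0;  M = 0;  N = 24*sqrt(17)/17

Compute the unit normal N̂(u, v) = (-4*sqrt(17)*u*cos(v)/(17*Abs(u)), -4*sqrt(17)*u*sin(v)/(17*Abs(u)), sqrt(17)*u/(17*Abs(u))), and the second partials r_uu, r_uv, r_vv. Take dot products:
  L(u, v) = r_uu · N̂ = 0,
  M(u, v) = r_uv · N̂ = 0,
  N(u, v) = r_vv · N̂ = 4*sqrt(17)*u^2/(17*Abs(u)).
Evaluating at (u, v) = (6, 5*pi/6):
  L = 0, M = 0, N = 24*sqrt(17)/17.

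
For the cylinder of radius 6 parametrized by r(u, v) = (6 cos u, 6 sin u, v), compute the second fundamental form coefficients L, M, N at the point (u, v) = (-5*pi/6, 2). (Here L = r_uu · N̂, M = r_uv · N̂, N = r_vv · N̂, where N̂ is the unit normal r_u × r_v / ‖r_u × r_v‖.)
L = -6;  M = 0;  N = 0

Compute the unit normal N̂(u, v) = (cos(u), sin(u), 0), and the second partials r_uu, r_uv, r_vv. Take dot products:
  L(u, v) = r_uu · N̂ = -6,
  M(u, v) = r_uv · N̂ = 0,
  N(u, v) = r_vv · N̂ = 0.
Evaluating at (u, v) = (-5*pi/6, 2):
  L = -6, M = 0, N = 0.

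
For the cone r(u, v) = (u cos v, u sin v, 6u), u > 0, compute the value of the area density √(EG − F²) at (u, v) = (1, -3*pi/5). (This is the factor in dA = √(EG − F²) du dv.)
√(EG − F²)|_{(1, -3*pi/5)} = sqrt(37)

E = 37, F = 0, G = u^2, so EG − F² = 37*u^2. Taking the positive square root: √(EG − F²) = sqrt(37)*Abs(u). At (u, v) = (1, -3*pi/5): sqrt(37).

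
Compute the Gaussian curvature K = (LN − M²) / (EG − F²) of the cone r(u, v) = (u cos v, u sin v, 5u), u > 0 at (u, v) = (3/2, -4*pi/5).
K = 0

Coefficients of the first fundamental form: E = 26, F = 0, G = u^2.
Coefficients of the second fundamental form: L = 0, M = 0, N = 5*sqrt(26)*u^2/(26*Abs(u)).
Assemble K = (LN − M²)/(EG − F²) = 0. At (u, v) = (3/2, -4*pi/5): K = 0.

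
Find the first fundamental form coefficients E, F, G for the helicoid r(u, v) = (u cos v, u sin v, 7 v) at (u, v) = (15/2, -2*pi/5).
E = 1;  F = 0;  G = 421/4

Partials: r_u = (cos(v), sin(v), 0), r_v = (-u*sin(v), u*cos(v), 7). As functions of (u, v):
  E = r_u · r_u = 1,
  F = r_u · r_v = 0,
  G = r_v · r_v = u^2 + 49.
Evaluating at (u, v) = (15/2, -2*pi/5): E = 1, F = 0, G = 421/4.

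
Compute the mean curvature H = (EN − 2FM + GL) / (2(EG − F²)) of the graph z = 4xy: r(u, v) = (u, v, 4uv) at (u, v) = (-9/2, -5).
H = -288*sqrt(29)/21025

With E = 16*v^2 + 1, F = 16*u*v, G = 16*u^2 + 1, L = 0, M = 4/sqrt(16*u^2 + 16*v^2 + 1), N = 0, assemble
  H = (EN − 2FM + GL) / (2(EG − F²)) = -64*u*v/(16*u^2 + 16*v^2 + 1)^(3/2).
At (u, v) = (-9/2, -5): H = -288*sqrt(29)/21025.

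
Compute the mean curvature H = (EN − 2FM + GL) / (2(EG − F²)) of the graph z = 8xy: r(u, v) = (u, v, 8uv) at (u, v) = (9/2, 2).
H = -4608*sqrt(1553)/2411809

With E = 64*v^2 + 1, F = 64*u*v, G = 64*u^2 + 1, L = 0, M = 8/sqrt(64*u^2 + 64*v^2 + 1), N = 0, assemble
  H = (EN − 2FM + GL) / (2(EG − F²)) = -512*u*v/(64*u^2 + 64*v^2 + 1)^(3/2).
At (u, v) = (9/2, 2): H = -4608*sqrt(1553)/2411809.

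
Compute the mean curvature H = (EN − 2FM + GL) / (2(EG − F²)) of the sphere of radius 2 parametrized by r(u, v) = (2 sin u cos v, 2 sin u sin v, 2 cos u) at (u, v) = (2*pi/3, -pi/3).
H = -1/2

With E = 4, F = 0, G = 4*sin(u)^2, L = -2*sin(u)/Abs(sin(u)), M = 0, N = -2*sin(u)^3/Abs(sin(u)), assemble
  H = (EN − 2FM + GL) / (2(EG − F²)) = -sin(u)/(2*Abs(sin(u))).
At (u, v) = (2*pi/3, -pi/3): H = -1/2.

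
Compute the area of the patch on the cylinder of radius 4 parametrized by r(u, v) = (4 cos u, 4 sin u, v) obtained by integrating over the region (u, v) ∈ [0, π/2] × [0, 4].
Area = 8*pi

Area = ∫∫ √(EG − F²) du dv with √(EG − F²) = 4. Integrating over [0, π/2] × [0, 4] gives 8*pi.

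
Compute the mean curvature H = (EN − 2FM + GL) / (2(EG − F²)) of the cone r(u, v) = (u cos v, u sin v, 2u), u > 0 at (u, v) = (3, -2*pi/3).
H = sqrt(5)/15

With E = 5, F = 0, G = u^2, L = 0, M = 0, N = 2*sqrt(5)*u^2/(5*Abs(u)), assemble
  H = (EN − 2FM + GL) / (2(EG − F²)) = sqrt(5)/(5*Abs(u)).
At (u, v) = (3, -2*pi/3): H = sqrt(5)/15.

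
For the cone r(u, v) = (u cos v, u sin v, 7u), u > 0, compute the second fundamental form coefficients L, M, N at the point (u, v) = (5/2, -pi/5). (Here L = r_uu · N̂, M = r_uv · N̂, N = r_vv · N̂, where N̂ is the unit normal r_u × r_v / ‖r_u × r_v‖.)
L = 0;  M = 0;  N = 7*sqrt(2)/4

Compute the unit normal N̂(u, v) = (-7*sqrt(2)*u*cos(v)/(10*Abs(u)), -7*sqrt(2)*u*sin(v)/(10*Abs(u)), sqrt(2)*u/(10*Abs(u))), and the second partials r_uu, r_uv, r_vv. Take dot products:
  L(u, v) = r_uu · N̂ = 0,
  M(u, v) = r_uv · N̂ = 0,
  N(u, v) = r_vv · N̂ = 7*sqrt(2)*u^2/(10*Abs(u)).
Evaluating at (u, v) = (5/2, -pi/5):
  L = 0, M = 0, N = 7*sqrt(2)/4.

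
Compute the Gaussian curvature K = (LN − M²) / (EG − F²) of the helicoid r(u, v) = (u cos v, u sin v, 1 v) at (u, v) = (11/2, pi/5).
K = -16/15625

Coefficients of the first fundamental form: E = 1, F = 0, G = u^2 + 1.
Coefficients of the second fundamental form: L = 0, M = -1/sqrt(u^2 + 1), N = 0.
Assemble K = (LN − M²)/(EG − F²) = -1/(u^2 + 1)^2. At (u, v) = (11/2, pi/5): K = -16/15625.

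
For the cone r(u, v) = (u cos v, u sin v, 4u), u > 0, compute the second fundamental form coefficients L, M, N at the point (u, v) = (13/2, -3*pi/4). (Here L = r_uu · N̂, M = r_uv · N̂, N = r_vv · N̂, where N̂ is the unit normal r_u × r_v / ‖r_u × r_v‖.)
L = 0;  M = 0;  N = 26*sqrt(17)/17

Compute the unit normal N̂(u, v) = (-4*sqrt(17)*u*cos(v)/(17*Abs(u)), -4*sqrt(17)*u*sin(v)/(17*Abs(u)), sqrt(17)*u/(17*Abs(u))), and the second partials r_uu, r_uv, r_vv. Take dot products:
  L(u, v) = r_uu · N̂ = 0,
  M(u, v) = r_uv · N̂ = 0,
  N(u, v) = r_vv · N̂ = 4*sqrt(17)*u^2/(17*Abs(u)).
Evaluating at (u, v) = (13/2, -3*pi/4):
  L = 0, M = 0, N = 26*sqrt(17)/17.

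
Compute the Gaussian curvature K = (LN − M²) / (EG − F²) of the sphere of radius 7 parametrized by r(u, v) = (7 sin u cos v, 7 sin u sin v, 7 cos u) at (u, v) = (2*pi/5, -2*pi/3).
K = 1/49

Coefficients of the first fundamental form: E = 49, F = 0, G = 49*sin(u)^2.
Coefficients of the second fundamental form: L = -7*sin(u)/Abs(sin(u)), M = 0, N = -7*sin(u)^3/Abs(sin(u)).
Assemble K = (LN − M²)/(EG − F²) = 1/49. At (u, v) = (2*pi/5, -2*pi/3): K = 1/49.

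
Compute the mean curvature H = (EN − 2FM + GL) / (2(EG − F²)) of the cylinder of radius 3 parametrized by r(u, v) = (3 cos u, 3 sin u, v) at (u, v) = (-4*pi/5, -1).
H = -1/6

With E = 9, F = 0, G = 1, L = -3, M = 0, N = 0, assemble
  H = (EN − 2FM + GL) / (2(EG − F²)) = -1/6.
At (u, v) = (-4*pi/5, -1): H = -1/6.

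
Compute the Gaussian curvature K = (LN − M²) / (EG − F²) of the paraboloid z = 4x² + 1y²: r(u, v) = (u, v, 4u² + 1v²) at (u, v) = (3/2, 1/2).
K = 4/5329

Coefficients of the first fundamental form: E = 64*u^2 + 1, F = 16*u*v, G = 4*v^2 + 1.
Coefficients of the second fundamental form: L = 8/sqrt(64*u^2 + 4*v^2 + 1), M = 0, N = 2/sqrt(64*u^2 + 4*v^2 + 1).
Assemble K = (LN − M²)/(EG − F²) = 16/(4096*u^4 + 512*u^2*v^2 + 128*u^2 + 16*v^4 + 8*v^2 + 1). At (u, v) = (3/2, 1/2): K = 4/5329.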